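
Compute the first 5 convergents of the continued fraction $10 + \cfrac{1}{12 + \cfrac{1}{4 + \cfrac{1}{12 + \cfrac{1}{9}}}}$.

Using the convergent recurrence p_i = a_i*p_{i-1} + p_{i-2}, q_i = a_i*q_{i-1} + q_{i-2} with p_{-2}=0, p_{-1}=1, q_{-2}=1, q_{-1}=0:
  i=0: a_0=10, p_0 = 10*1 + 0 = 10, q_0 = 10*0 + 1 = 1.
  i=1: a_1=12, p_1 = 12*10 + 1 = 121, q_1 = 12*1 + 0 = 12.
  i=2: a_2=4, p_2 = 4*121 + 10 = 494, q_2 = 4*12 + 1 = 49.
  i=3: a_3=12, p_3 = 12*494 + 121 = 6049, q_3 = 12*49 + 12 = 600.
  i=4: a_4=9, p_4 = 9*6049 + 494 = 54935, q_4 = 9*600 + 49 = 5449.

10/1, 121/12, 494/49, 6049/600, 54935/5449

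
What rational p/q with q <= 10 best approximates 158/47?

Expand x = 158/47 as a continued fraction with the Euclidean algorithm:
  158 = 3*47 + 17, so a_0 = 3.
  47 = 2*17 + 13, so a_1 = 2.
  17 = 1*13 + 4, so a_2 = 1.
  13 = 3*4 + 1, so a_3 = 3.
  4 = 4*1 + 0, so a_4 = 4.
so x = [3; 2, 1, 3, 4].
Convergents (p_i = a_i*p_{i-1} + p_{i-2}, q_i = a_i*q_{i-1} + q_{i-2} with p_{-2}=0, p_{-1}=1, q_{-2}=1, q_{-1}=0), until the denominator exceeds 10:
  i=0: a_0=3, p_0 = 3*1 + 0 = 3, q_0 = 3*0 + 1 = 1.
  i=1: a_1=2, p_1 = 2*3 + 1 = 7, q_1 = 2*1 + 0 = 2.
  i=2: a_2=1, p_2 = 1*7 + 3 = 10, q_2 = 1*2 + 1 = 3.
  i=3: a_3=3, p_3 = 3*10 + 7 = 37, q_3 = 3*3 + 2 = 11.
q_3 = 11 > 10, so the last convergent with denominator <= 10 is p_2/q_2 = 10/3.
The closest fraction with denominator <= 10 is either p_2/q_2 or the intermediate fraction (k*p_2 + p_1)/(k*q_2 + q_1) with the largest k >= 1 whose denominator stays <= 10; these approach x as k grows, and every other convergent or intermediate fraction in range is farther away.
Largest k: floor((10 - q_1)/q_2) = floor((10 - 2)/3) = 2.
That gives (2*10 + 7)/(2*3 + 2) = 27/8.
Compare the errors: |x - 10/3| = |158*3 - 10*47|/(47*3) = 4/141, and |x - 27/8| = |158*8 - 27*47|/(47*8) = 5/376.
Cross-multiplying, 5*141 = 705 < 1504 = 4*376, so 5/376 is smaller: the intermediate fraction 27/8 is closer to x than 10/3.

27/8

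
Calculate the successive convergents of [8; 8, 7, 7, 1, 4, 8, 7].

Using the convergent recurrence p_i = a_i*p_{i-1} + p_{i-2}, q_i = a_i*q_{i-1} + q_{i-2} with p_{-2}=0, p_{-1}=1, q_{-2}=1, q_{-1}=0:
  i=0: a_0=8, p_0 = 8*1 + 0 = 8, q_0 = 8*0 + 1 = 1.
  i=1: a_1=8, p_1 = 8*8 + 1 = 65, q_1 = 8*1 + 0 = 8.
  i=2: a_2=7, p_2 = 7*65 + 8 = 463, q_2 = 7*8 + 1 = 57.
  i=3: a_3=7, p_3 = 7*463 + 65 = 3306, q_3 = 7*57 + 8 = 407.
  i=4: a_4=1, p_4 = 1*3306 + 463 = 3769, q_4 = 1*407 + 57 = 464.
  i=5: a_5=4, p_5 = 4*3769 + 3306 = 18382, q_5 = 4*464 + 407 = 2263.
  i=6: a_6=8, p_6 = 8*18382 + 3769 = 150825, q_6 = 8*2263 + 464 = 18568.
  i=7: a_7=7, p_7 = 7*150825 + 18382 = 1074157, q_7 = 7*18568 + 2263 = 132239.

8/1, 65/8, 463/57, 3306/407, 3769/464, 18382/2263, 150825/18568, 1074157/132239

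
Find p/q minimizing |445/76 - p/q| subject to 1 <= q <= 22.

41/7

Expand x = 445/76 as a continued fraction with the Euclidean algorithm:
  445 = 5*76 + 65, so a_0 = 5.
  76 = 1*65 + 11, so a_1 = 1.
  65 = 5*11 + 10, so a_2 = 5.
  11 = 1*10 + 1, so a_3 = 1.
  10 = 10*1 + 0, so a_4 = 10.
so x = [5; 1, 5, 1, 10].
Convergents (p_i = a_i*p_{i-1} + p_{i-2}, q_i = a_i*q_{i-1} + q_{i-2} with p_{-2}=0, p_{-1}=1, q_{-2}=1, q_{-1}=0), until the denominator exceeds 22:
  i=0: a_0=5, p_0 = 5*1 + 0 = 5, q_0 = 5*0 + 1 = 1.
  i=1: a_1=1, p_1 = 1*5 + 1 = 6, q_1 = 1*1 + 0 = 1.
  i=2: a_2=5, p_2 = 5*6 + 5 = 35, q_2 = 5*1 + 1 = 6.
  i=3: a_3=1, p_3 = 1*35 + 6 = 41, q_3 = 1*6 + 1 = 7.
  i=4: a_4=10, p_4 = 10*41 + 35 = 445, q_4 = 10*7 + 6 = 76.
q_4 = 76 > 22, so the last convergent with denominator <= 22 is p_3/q_3 = 41/7.
The closest fraction with denominator <= 22 is either p_3/q_3 or the intermediate fraction (k*p_3 + p_2)/(k*q_3 + q_2) with the largest k >= 1 whose denominator stays <= 22; these approach x as k grows, and every other convergent or intermediate fraction in range is farther away.
Largest k: floor((22 - q_2)/q_3) = floor((22 - 6)/7) = 2.
That gives (2*41 + 35)/(2*7 + 6) = 117/20.
Compare the errors: |x - 41/7| = |445*7 - 41*76|/(76*7) = 1/532, and |x - 117/20| = |445*20 - 117*76|/(76*20) = 8/1520.
Cross-multiplying, 1*1520 = 1520 < 4256 = 8*532, so 1/532 is smaller: the convergent 41/7 is closer to x than 117/20.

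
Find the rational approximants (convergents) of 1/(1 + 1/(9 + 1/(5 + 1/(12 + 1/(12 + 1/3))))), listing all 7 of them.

Using the convergent recurrence p_i = a_i*p_{i-1} + p_{i-2}, q_i = a_i*q_{i-1} + q_{i-2} with p_{-2}=0, p_{-1}=1, q_{-2}=1, q_{-1}=0:
  i=0: a_0=0, p_0 = 0*1 + 0 = 0, q_0 = 0*0 + 1 = 1.
  i=1: a_1=1, p_1 = 1*0 + 1 = 1, q_1 = 1*1 + 0 = 1.
  i=2: a_2=9, p_2 = 9*1 + 0 = 9, q_2 = 9*1 + 1 = 10.
  i=3: a_3=5, p_3 = 5*9 + 1 = 46, q_3 = 5*10 + 1 = 51.
  i=4: a_4=12, p_4 = 12*46 + 9 = 561, q_4 = 12*51 + 10 = 622.
  i=5: a_5=12, p_5 = 12*561 + 46 = 6778, q_5 = 12*622 + 51 = 7515.
  i=6: a_6=3, p_6 = 3*6778 + 561 = 20895, q_6 = 3*7515 + 622 = 23167.

0/1, 1/1, 9/10, 46/51, 561/622, 6778/7515, 20895/23167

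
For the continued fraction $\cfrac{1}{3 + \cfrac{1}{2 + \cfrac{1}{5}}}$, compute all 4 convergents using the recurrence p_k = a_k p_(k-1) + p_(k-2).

0/1, 1/3, 2/7, 11/38

Using the convergent recurrence p_i = a_i*p_{i-1} + p_{i-2}, q_i = a_i*q_{i-1} + q_{i-2} with p_{-2}=0, p_{-1}=1, q_{-2}=1, q_{-1}=0:
  i=0: a_0=0, p_0 = 0*1 + 0 = 0, q_0 = 0*0 + 1 = 1.
  i=1: a_1=3, p_1 = 3*0 + 1 = 1, q_1 = 3*1 + 0 = 3.
  i=2: a_2=2, p_2 = 2*1 + 0 = 2, q_2 = 2*3 + 1 = 7.
  i=3: a_3=5, p_3 = 5*2 + 1 = 11, q_3 = 5*7 + 3 = 38.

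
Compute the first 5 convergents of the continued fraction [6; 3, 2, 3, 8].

6/1, 19/3, 44/7, 151/24, 1252/199

Using the convergent recurrence p_i = a_i*p_{i-1} + p_{i-2}, q_i = a_i*q_{i-1} + q_{i-2} with p_{-2}=0, p_{-1}=1, q_{-2}=1, q_{-1}=0:
  i=0: a_0=6, p_0 = 6*1 + 0 = 6, q_0 = 6*0 + 1 = 1.
  i=1: a_1=3, p_1 = 3*6 + 1 = 19, q_1 = 3*1 + 0 = 3.
  i=2: a_2=2, p_2 = 2*19 + 6 = 44, q_2 = 2*3 + 1 = 7.
  i=3: a_3=3, p_3 = 3*44 + 19 = 151, q_3 = 3*7 + 3 = 24.
  i=4: a_4=8, p_4 = 8*151 + 44 = 1252, q_4 = 8*24 + 7 = 199.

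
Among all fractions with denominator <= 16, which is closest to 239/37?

84/13

Expand x = 239/37 as a continued fraction with the Euclidean algorithm:
  239 = 6*37 + 17, so a_0 = 6.
  37 = 2*17 + 3, so a_1 = 2.
  17 = 5*3 + 2, so a_2 = 5.
  3 = 1*2 + 1, so a_3 = 1.
  2 = 2*1 + 0, so a_4 = 2.
so x = [6; 2, 5, 1, 2].
Convergents (p_i = a_i*p_{i-1} + p_{i-2}, q_i = a_i*q_{i-1} + q_{i-2} with p_{-2}=0, p_{-1}=1, q_{-2}=1, q_{-1}=0), until the denominator exceeds 16:
  i=0: a_0=6, p_0 = 6*1 + 0 = 6, q_0 = 6*0 + 1 = 1.
  i=1: a_1=2, p_1 = 2*6 + 1 = 13, q_1 = 2*1 + 0 = 2.
  i=2: a_2=5, p_2 = 5*13 + 6 = 71, q_2 = 5*2 + 1 = 11.
  i=3: a_3=1, p_3 = 1*71 + 13 = 84, q_3 = 1*11 + 2 = 13.
  i=4: a_4=2, p_4 = 2*84 + 71 = 239, q_4 = 2*13 + 11 = 37.
q_4 = 37 > 16, so the last convergent with denominator <= 16 is p_3/q_3 = 84/13.
The closest fraction with denominator <= 16 is either p_3/q_3 or the intermediate fraction (k*p_3 + p_2)/(k*q_3 + q_2) with the largest k >= 1 whose denominator stays <= 16; these approach x as k grows, and every other convergent or intermediate fraction in range is farther away.
Largest k: floor((16 - q_2)/q_3) = floor((16 - 11)/13) = 0.
Since k = 0, no intermediate fraction beyond p_3/q_3 has denominator <= 16, so the convergent 84/13 is the closest (its error is |239*13 - 84*37|/(37*13) = 1/481).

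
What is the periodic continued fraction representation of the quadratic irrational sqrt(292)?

Write x_i = (sqrt(292) + m_i)/d_i with (m_0, d_0) = (0, 1). a_0 = floor(sqrt(292)) = 17, since 17^2 = 289 <= 292 < 324 = 18^2.
Iterate m_{i+1} = d_i*a_i - m_i, d_{i+1} = (292 - m_{i+1}^2)/d_i, a_{i+1} = floor((a_0 + m_{i+1})/d_{i+1}):
  m_1 = 1*17 - 0 = 17, d_1 = (292 - 17^2)/1 = 3/1 = 3, a_1 = floor((17 + 17)/3) = 11.
  m_2 = 3*11 - 17 = 16, d_2 = (292 - 16^2)/3 = 36/3 = 12, a_2 = floor((17 + 16)/12) = 2.
  m_3 = 12*2 - 16 = 8, d_3 = (292 - 8^2)/12 = 228/12 = 19, a_3 = floor((17 + 8)/19) = 1.
  m_4 = 19*1 - 8 = 11, d_4 = (292 - 11^2)/19 = 171/19 = 9, a_4 = floor((17 + 11)/9) = 3.
  m_5 = 9*3 - 11 = 16, d_5 = (292 - 16^2)/9 = 36/9 = 4, a_5 = floor((17 + 16)/4) = 8.
  m_6 = 4*8 - 16 = 16, d_6 = (292 - 16^2)/4 = 36/4 = 9, a_6 = floor((17 + 16)/9) = 3.
  m_7 = 9*3 - 16 = 11, d_7 = (292 - 11^2)/9 = 171/9 = 19, a_7 = floor((17 + 11)/19) = 1.
  m_8 = 19*1 - 11 = 8, d_8 = (292 - 8^2)/19 = 228/19 = 12, a_8 = floor((17 + 8)/12) = 2.
  m_9 = 12*2 - 8 = 16, d_9 = (292 - 16^2)/12 = 36/12 = 3, a_9 = floor((17 + 16)/3) = 11.
  m_10 = 3*11 - 16 = 17, d_10 = (292 - 17^2)/3 = 3/3 = 1, a_10 = floor((17 + 17)/1) = 34.
  m_11 = 1*34 - 17 = 17, d_11 = (292 - 17^2)/1 = 3/1 = 3: (m_11, d_11) = (m_1, d_1) = (17, 3), so from here the quotients repeat a_1, ..., a_10; the period length is 10.
Hence the expansion of sqrt(292) is a_0 = 17 followed by the repeating block 11, 2, 1, 3, 8, 3, 1, 2, 11, 34 (period 10).

[17; (11, 2, 1, 3, 8, 3, 1, 2, 11, 34)]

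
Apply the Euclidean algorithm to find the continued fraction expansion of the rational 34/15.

[2; 3, 1, 3]

Run the Euclidean algorithm on 34 and 15; the successive quotients are the partial quotients a_0, a_1, ... (each step inverts the fractional part left over by the previous one):
  34 = 2*15 + 4, so a_0 = 2.
  15 = 3*4 + 3, so a_1 = 3.
  4 = 1*3 + 1, so a_2 = 1.
  3 = 3*1 + 0, so a_3 = 3.
The remainder reaches 0 after 4 divisions, so the expansion has 4 partial quotients, read off in order.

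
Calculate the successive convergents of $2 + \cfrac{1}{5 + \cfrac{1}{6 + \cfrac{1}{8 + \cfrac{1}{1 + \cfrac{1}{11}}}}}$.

2/1, 11/5, 68/31, 555/253, 623/284, 7408/3377

Using the convergent recurrence p_i = a_i*p_{i-1} + p_{i-2}, q_i = a_i*q_{i-1} + q_{i-2} with p_{-2}=0, p_{-1}=1, q_{-2}=1, q_{-1}=0:
  i=0: a_0=2, p_0 = 2*1 + 0 = 2, q_0 = 2*0 + 1 = 1.
  i=1: a_1=5, p_1 = 5*2 + 1 = 11, q_1 = 5*1 + 0 = 5.
  i=2: a_2=6, p_2 = 6*11 + 2 = 68, q_2 = 6*5 + 1 = 31.
  i=3: a_3=8, p_3 = 8*68 + 11 = 555, q_3 = 8*31 + 5 = 253.
  i=4: a_4=1, p_4 = 1*555 + 68 = 623, q_4 = 1*253 + 31 = 284.
  i=5: a_5=11, p_5 = 11*623 + 555 = 7408, q_5 = 11*284 + 253 = 3377.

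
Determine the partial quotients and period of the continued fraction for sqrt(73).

[8; (1, 1, 5, 5, 1, 1, 16)]

Write x_i = (sqrt(73) + m_i)/d_i with (m_0, d_0) = (0, 1). a_0 = floor(sqrt(73)) = 8, since 8^2 = 64 <= 73 < 81 = 9^2.
Iterate m_{i+1} = d_i*a_i - m_i, d_{i+1} = (73 - m_{i+1}^2)/d_i, a_{i+1} = floor((a_0 + m_{i+1})/d_{i+1}):
  m_1 = 1*8 - 0 = 8, d_1 = (73 - 8^2)/1 = 9/1 = 9, a_1 = floor((8 + 8)/9) = 1.
  m_2 = 9*1 - 8 = 1, d_2 = (73 - 1^2)/9 = 72/9 = 8, a_2 = floor((8 + 1)/8) = 1.
  m_3 = 8*1 - 1 = 7, d_3 = (73 - 7^2)/8 = 24/8 = 3, a_3 = floor((8 + 7)/3) = 5.
  m_4 = 3*5 - 7 = 8, d_4 = (73 - 8^2)/3 = 9/3 = 3, a_4 = floor((8 + 8)/3) = 5.
  m_5 = 3*5 - 8 = 7, d_5 = (73 - 7^2)/3 = 24/3 = 8, a_5 = floor((8 + 7)/8) = 1.
  m_6 = 8*1 - 7 = 1, d_6 = (73 - 1^2)/8 = 72/8 = 9, a_6 = floor((8 + 1)/9) = 1.
  m_7 = 9*1 - 1 = 8, d_7 = (73 - 8^2)/9 = 9/9 = 1, a_7 = floor((8 + 8)/1) = 16.
  m_8 = 1*16 - 8 = 8, d_8 = (73 - 8^2)/1 = 9/1 = 9: (m_8, d_8) = (m_1, d_1) = (8, 9), so from here the quotients repeat a_1, ..., a_7; the period length is 7.
Hence the expansion of sqrt(73) is a_0 = 8 followed by the repeating block 1, 1, 5, 5, 1, 1, 16 (period 7).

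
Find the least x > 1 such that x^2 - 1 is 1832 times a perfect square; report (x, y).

First expand sqrt(1832) as a continued fraction. With x_i = (sqrt(1832) + m_i)/d_i and (m_0, d_0) = (0, 1): a_0 = floor(sqrt(1832)) = 42, since 42^2 = 1764 <= 1832 < 1849 = 43^2.
Iterate m_{i+1} = d_i*a_i - m_i, d_{i+1} = (1832 - m_{i+1}^2)/d_i, a_{i+1} = floor((a_0 + m_{i+1})/d_{i+1}):
  m_1 = 1*42 - 0 = 42, d_1 = (1832 - 42^2)/1 = 68/1 = 68, a_1 = floor((42 + 42)/68) = 1.
  m_2 = 68*1 - 42 = 26, d_2 = (1832 - 26^2)/68 = 1156/68 = 17, a_2 = floor((42 + 26)/17) = 4.
  m_3 = 17*4 - 26 = 42, d_3 = (1832 - 42^2)/17 = 68/17 = 4, a_3 = floor((42 + 42)/4) = 21.
  m_4 = 4*21 - 42 = 42, d_4 = (1832 - 42^2)/4 = 68/4 = 17, a_4 = floor((42 + 42)/17) = 4.
  m_5 = 17*4 - 42 = 26, d_5 = (1832 - 26^2)/17 = 1156/17 = 68, a_5 = floor((42 + 26)/68) = 1.
  m_6 = 68*1 - 26 = 42, d_6 = (1832 - 42^2)/68 = 68/68 = 1, a_6 = floor((42 + 42)/1) = 84.
  m_7 = 1*84 - 42 = 42, d_7 = (1832 - 42^2)/1 = 68/1 = 68: (m_7, d_7) = (m_1, d_1) = (42, 68), so from here the quotients repeat a_1, ..., a_6; the period length is 6.
So sqrt(1832) = [42; (1, 4, 21, 4, 1, 84)] with period length k = 6.
k is even, so the fundamental solution of x^2 - 1832y^2 = 1 is (p_{k-1}, q_{k-1}) = (p_5, q_5); compute convergents through index 5.
Convergents (p_i = a_i*p_{i-1} + p_{i-2}, q_i = a_i*q_{i-1} + q_{i-2} with p_{-2}=0, p_{-1}=1, q_{-2}=1, q_{-1}=0):
  i=0: a_0=42, p_0 = 42*1 + 0 = 42, q_0 = 42*0 + 1 = 1.
  i=1: a_1=1, p_1 = 1*42 + 1 = 43, q_1 = 1*1 + 0 = 1.
  i=2: a_2=4, p_2 = 4*43 + 42 = 214, q_2 = 4*1 + 1 = 5.
  i=3: a_3=21, p_3 = 21*214 + 43 = 4537, q_3 = 21*5 + 1 = 106.
  i=4: a_4=4, p_4 = 4*4537 + 214 = 18362, q_4 = 4*106 + 5 = 429.
  i=5: a_5=1, p_5 = 1*18362 + 4537 = 22899, q_5 = 1*429 + 106 = 535.
Check: 22899^2 - 1832*535^2 = 524364201 - 524364200 = 1, so (x, y) = (22899, 535) solves the equation, and by the theorem it is the least positive solution.

(x, y) = (22899, 535)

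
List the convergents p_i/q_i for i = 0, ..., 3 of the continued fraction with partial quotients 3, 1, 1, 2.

Using the convergent recurrence p_i = a_i*p_{i-1} + p_{i-2}, q_i = a_i*q_{i-1} + q_{i-2} with p_{-2}=0, p_{-1}=1, q_{-2}=1, q_{-1}=0:
  i=0: a_0=3, p_0 = 3*1 + 0 = 3, q_0 = 3*0 + 1 = 1.
  i=1: a_1=1, p_1 = 1*3 + 1 = 4, q_1 = 1*1 + 0 = 1.
  i=2: a_2=1, p_2 = 1*4 + 3 = 7, q_2 = 1*1 + 1 = 2.
  i=3: a_3=2, p_3 = 2*7 + 4 = 18, q_3 = 2*2 + 1 = 5.

3/1, 4/1, 7/2, 18/5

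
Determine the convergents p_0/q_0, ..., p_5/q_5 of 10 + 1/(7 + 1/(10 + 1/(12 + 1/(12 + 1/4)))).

Using the convergent recurrence p_i = a_i*p_{i-1} + p_{i-2}, q_i = a_i*q_{i-1} + q_{i-2} with p_{-2}=0, p_{-1}=1, q_{-2}=1, q_{-1}=0:
  i=0: a_0=10, p_0 = 10*1 + 0 = 10, q_0 = 10*0 + 1 = 1.
  i=1: a_1=7, p_1 = 7*10 + 1 = 71, q_1 = 7*1 + 0 = 7.
  i=2: a_2=10, p_2 = 10*71 + 10 = 720, q_2 = 10*7 + 1 = 71.
  i=3: a_3=12, p_3 = 12*720 + 71 = 8711, q_3 = 12*71 + 7 = 859.
  i=4: a_4=12, p_4 = 12*8711 + 720 = 105252, q_4 = 12*859 + 71 = 10379.
  i=5: a_5=4, p_5 = 4*105252 + 8711 = 429719, q_5 = 4*10379 + 859 = 42375.

10/1, 71/7, 720/71, 8711/859, 105252/10379, 429719/42375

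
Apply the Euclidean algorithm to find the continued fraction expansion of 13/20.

Run the Euclidean algorithm on 13 and 20; the successive quotients are the partial quotients a_0, a_1, ... (each step inverts the fractional part left over by the previous one):
  13 = 0*20 + 13, so a_0 = 0.
  20 = 1*13 + 7, so a_1 = 1.
  13 = 1*7 + 6, so a_2 = 1.
  7 = 1*6 + 1, so a_3 = 1.
  6 = 6*1 + 0, so a_4 = 6.
The remainder reaches 0 after 5 divisions, so the expansion has 5 partial quotients, read off in order.

[0; 1, 1, 1, 6]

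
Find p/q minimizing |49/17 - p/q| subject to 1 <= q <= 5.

14/5

Expand x = 49/17 as a continued fraction with the Euclidean algorithm:
  49 = 2*17 + 15, so a_0 = 2.
  17 = 1*15 + 2, so a_1 = 1.
  15 = 7*2 + 1, so a_2 = 7.
  2 = 2*1 + 0, so a_3 = 2.
so x = [2; 1, 7, 2].
Convergents (p_i = a_i*p_{i-1} + p_{i-2}, q_i = a_i*q_{i-1} + q_{i-2} with p_{-2}=0, p_{-1}=1, q_{-2}=1, q_{-1}=0), until the denominator exceeds 5:
  i=0: a_0=2, p_0 = 2*1 + 0 = 2, q_0 = 2*0 + 1 = 1.
  i=1: a_1=1, p_1 = 1*2 + 1 = 3, q_1 = 1*1 + 0 = 1.
  i=2: a_2=7, p_2 = 7*3 + 2 = 23, q_2 = 7*1 + 1 = 8.
q_2 = 8 > 5, so the last convergent with denominator <= 5 is p_1/q_1 = 3/1.
The closest fraction with denominator <= 5 is either p_1/q_1 or the intermediate fraction (k*p_1 + p_0)/(k*q_1 + q_0) with the largest k >= 1 whose denominator stays <= 5; these approach x as k grows, and every other convergent or intermediate fraction in range is farther away.
Largest k: floor((5 - q_0)/q_1) = floor((5 - 1)/1) = 4.
That gives (4*3 + 2)/(4*1 + 1) = 14/5.
Compare the errors: |x - 3/1| = |49*1 - 3*17|/(17*1) = 2/17, and |x - 14/5| = |49*5 - 14*17|/(17*5) = 7/85.
Cross-multiplying, 7*17 = 119 < 170 = 2*85, so 7/85 is smaller: the intermediate fraction 14/5 is closer to x than 3/1.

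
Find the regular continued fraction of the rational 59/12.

[4; 1, 11]

Run the Euclidean algorithm on 59 and 12; the successive quotients are the partial quotients a_0, a_1, ... (each step inverts the fractional part left over by the previous one):
  59 = 4*12 + 11, so a_0 = 4.
  12 = 1*11 + 1, so a_1 = 1.
  11 = 11*1 + 0, so a_2 = 11.
The remainder reaches 0 after 3 divisions, so the expansion has 3 partial quotients, read off in order.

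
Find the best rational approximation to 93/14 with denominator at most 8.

53/8

Expand x = 93/14 as a continued fraction with the Euclidean algorithm:
  93 = 6*14 + 9, so a_0 = 6.
  14 = 1*9 + 5, so a_1 = 1.
  9 = 1*5 + 4, so a_2 = 1.
  5 = 1*4 + 1, so a_3 = 1.
  4 = 4*1 + 0, so a_4 = 4.
so x = [6; 1, 1, 1, 4].
Convergents (p_i = a_i*p_{i-1} + p_{i-2}, q_i = a_i*q_{i-1} + q_{i-2} with p_{-2}=0, p_{-1}=1, q_{-2}=1, q_{-1}=0), until the denominator exceeds 8:
  i=0: a_0=6, p_0 = 6*1 + 0 = 6, q_0 = 6*0 + 1 = 1.
  i=1: a_1=1, p_1 = 1*6 + 1 = 7, q_1 = 1*1 + 0 = 1.
  i=2: a_2=1, p_2 = 1*7 + 6 = 13, q_2 = 1*1 + 1 = 2.
  i=3: a_3=1, p_3 = 1*13 + 7 = 20, q_3 = 1*2 + 1 = 3.
  i=4: a_4=4, p_4 = 4*20 + 13 = 93, q_4 = 4*3 + 2 = 14.
q_4 = 14 > 8, so the last convergent with denominator <= 8 is p_3/q_3 = 20/3.
The closest fraction with denominator <= 8 is either p_3/q_3 or the intermediate fraction (k*p_3 + p_2)/(k*q_3 + q_2) with the largest k >= 1 whose denominator stays <= 8; these approach x as k grows, and every other convergent or intermediate fraction in range is farther away.
Largest k: floor((8 - q_2)/q_3) = floor((8 - 2)/3) = 2.
That gives (2*20 + 13)/(2*3 + 2) = 53/8.
Compare the errors: |x - 20/3| = |93*3 - 20*14|/(14*3) = 1/42, and |x - 53/8| = |93*8 - 53*14|/(14*8) = 2/112.
Cross-multiplying, 2*42 = 84 < 112 = 1*112, so 2/112 is smaller: the intermediate fraction 53/8 is closer to x than 20/3.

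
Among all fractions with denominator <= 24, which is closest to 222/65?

Expand x = 222/65 as a continued fraction with the Euclidean algorithm:
  222 = 3*65 + 27, so a_0 = 3.
  65 = 2*27 + 11, so a_1 = 2.
  27 = 2*11 + 5, so a_2 = 2.
  11 = 2*5 + 1, so a_3 = 2.
  5 = 5*1 + 0, so a_4 = 5.
so x = [3; 2, 2, 2, 5].
Convergents (p_i = a_i*p_{i-1} + p_{i-2}, q_i = a_i*q_{i-1} + q_{i-2} with p_{-2}=0, p_{-1}=1, q_{-2}=1, q_{-1}=0), until the denominator exceeds 24:
  i=0: a_0=3, p_0 = 3*1 + 0 = 3, q_0 = 3*0 + 1 = 1.
  i=1: a_1=2, p_1 = 2*3 + 1 = 7, q_1 = 2*1 + 0 = 2.
  i=2: a_2=2, p_2 = 2*7 + 3 = 17, q_2 = 2*2 + 1 = 5.
  i=3: a_3=2, p_3 = 2*17 + 7 = 41, q_3 = 2*5 + 2 = 12.
  i=4: a_4=5, p_4 = 5*41 + 17 = 222, q_4 = 5*12 + 5 = 65.
q_4 = 65 > 24, so the last convergent with denominator <= 24 is p_3/q_3 = 41/12.
The closest fraction with denominator <= 24 is either p_3/q_3 or the intermediate fraction (k*p_3 + p_2)/(k*q_3 + q_2) with the largest k >= 1 whose denominator stays <= 24; these approach x as k grows, and every other convergent or intermediate fraction in range is farther away.
Largest k: floor((24 - q_2)/q_3) = floor((24 - 5)/12) = 1.
That gives (1*41 + 17)/(1*12 + 5) = 58/17.
Compare the errors: |x - 41/12| = |222*12 - 41*65|/(65*12) = 1/780, and |x - 58/17| = |222*17 - 58*65|/(65*17) = 4/1105.
Cross-multiplying, 1*1105 = 1105 < 3120 = 4*780, so 1/780 is smaller: the convergent 41/12 is closer to x than 58/17.

41/12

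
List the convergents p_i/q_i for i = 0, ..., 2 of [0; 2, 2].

Using the convergent recurrence p_i = a_i*p_{i-1} + p_{i-2}, q_i = a_i*q_{i-1} + q_{i-2} with p_{-2}=0, p_{-1}=1, q_{-2}=1, q_{-1}=0:
  i=0: a_0=0, p_0 = 0*1 + 0 = 0, q_0 = 0*0 + 1 = 1.
  i=1: a_1=2, p_1 = 2*0 + 1 = 1, q_1 = 2*1 + 0 = 2.
  i=2: a_2=2, p_2 = 2*1 + 0 = 2, q_2 = 2*2 + 1 = 5.

0/1, 1/2, 2/5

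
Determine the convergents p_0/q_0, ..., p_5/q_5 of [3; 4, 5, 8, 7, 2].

3/1, 13/4, 68/21, 557/172, 3967/1225, 8491/2622

Using the convergent recurrence p_i = a_i*p_{i-1} + p_{i-2}, q_i = a_i*q_{i-1} + q_{i-2} with p_{-2}=0, p_{-1}=1, q_{-2}=1, q_{-1}=0:
  i=0: a_0=3, p_0 = 3*1 + 0 = 3, q_0 = 3*0 + 1 = 1.
  i=1: a_1=4, p_1 = 4*3 + 1 = 13, q_1 = 4*1 + 0 = 4.
  i=2: a_2=5, p_2 = 5*13 + 3 = 68, q_2 = 5*4 + 1 = 21.
  i=3: a_3=8, p_3 = 8*68 + 13 = 557, q_3 = 8*21 + 4 = 172.
  i=4: a_4=7, p_4 = 7*557 + 68 = 3967, q_4 = 7*172 + 21 = 1225.
  i=5: a_5=2, p_5 = 2*3967 + 557 = 8491, q_5 = 2*1225 + 172 = 2622.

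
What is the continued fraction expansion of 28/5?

Run the Euclidean algorithm on 28 and 5; the successive quotients are the partial quotients a_0, a_1, ... (each step inverts the fractional part left over by the previous one):
  28 = 5*5 + 3, so a_0 = 5.
  5 = 1*3 + 2, so a_1 = 1.
  3 = 1*2 + 1, so a_2 = 1.
  2 = 2*1 + 0, so a_3 = 2.
The remainder reaches 0 after 4 divisions, so the expansion has 4 partial quotients, read off in order.

[5; 1, 1, 2]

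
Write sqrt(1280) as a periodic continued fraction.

Write x_i = (sqrt(1280) + m_i)/d_i with (m_0, d_0) = (0, 1). a_0 = floor(sqrt(1280)) = 35, since 35^2 = 1225 <= 1280 < 1296 = 36^2.
Iterate m_{i+1} = d_i*a_i - m_i, d_{i+1} = (1280 - m_{i+1}^2)/d_i, a_{i+1} = floor((a_0 + m_{i+1})/d_{i+1}):
  m_1 = 1*35 - 0 = 35, d_1 = (1280 - 35^2)/1 = 55/1 = 55, a_1 = floor((35 + 35)/55) = 1.
  m_2 = 55*1 - 35 = 20, d_2 = (1280 - 20^2)/55 = 880/55 = 16, a_2 = floor((35 + 20)/16) = 3.
  m_3 = 16*3 - 20 = 28, d_3 = (1280 - 28^2)/16 = 496/16 = 31, a_3 = floor((35 + 28)/31) = 2.
  m_4 = 31*2 - 28 = 34, d_4 = (1280 - 34^2)/31 = 124/31 = 4, a_4 = floor((35 + 34)/4) = 17.
  m_5 = 4*17 - 34 = 34, d_5 = (1280 - 34^2)/4 = 124/4 = 31, a_5 = floor((35 + 34)/31) = 2.
  m_6 = 31*2 - 34 = 28, d_6 = (1280 - 28^2)/31 = 496/31 = 16, a_6 = floor((35 + 28)/16) = 3.
  m_7 = 16*3 - 28 = 20, d_7 = (1280 - 20^2)/16 = 880/16 = 55, a_7 = floor((35 + 20)/55) = 1.
  m_8 = 55*1 - 20 = 35, d_8 = (1280 - 35^2)/55 = 55/55 = 1, a_8 = floor((35 + 35)/1) = 70.
  m_9 = 1*70 - 35 = 35, d_9 = (1280 - 35^2)/1 = 55/1 = 55: (m_9, d_9) = (m_1, d_1) = (35, 55), so from here the quotients repeat a_1, ..., a_8; the period length is 8.
Hence the expansion of sqrt(1280) is a_0 = 35 followed by the repeating block 1, 3, 2, 17, 2, 3, 1, 70 (period 8).

[35; (1, 3, 2, 17, 2, 3, 1, 70)]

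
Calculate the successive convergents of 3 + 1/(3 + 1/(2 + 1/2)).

Using the convergent recurrence p_i = a_i*p_{i-1} + p_{i-2}, q_i = a_i*q_{i-1} + q_{i-2} with p_{-2}=0, p_{-1}=1, q_{-2}=1, q_{-1}=0:
  i=0: a_0=3, p_0 = 3*1 + 0 = 3, q_0 = 3*0 + 1 = 1.
  i=1: a_1=3, p_1 = 3*3 + 1 = 10, q_1 = 3*1 + 0 = 3.
  i=2: a_2=2, p_2 = 2*10 + 3 = 23, q_2 = 2*3 + 1 = 7.
  i=3: a_3=2, p_3 = 2*23 + 10 = 56, q_3 = 2*7 + 3 = 17.

3/1, 10/3, 23/7, 56/17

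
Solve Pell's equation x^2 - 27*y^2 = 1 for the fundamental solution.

(x, y) = (26, 5)

First expand sqrt(27) as a continued fraction. With x_i = (sqrt(27) + m_i)/d_i and (m_0, d_0) = (0, 1): a_0 = floor(sqrt(27)) = 5, since 5^2 = 25 <= 27 < 36 = 6^2.
Iterate m_{i+1} = d_i*a_i - m_i, d_{i+1} = (27 - m_{i+1}^2)/d_i, a_{i+1} = floor((a_0 + m_{i+1})/d_{i+1}):
  m_1 = 1*5 - 0 = 5, d_1 = (27 - 5^2)/1 = 2/1 = 2, a_1 = floor((5 + 5)/2) = 5.
  m_2 = 2*5 - 5 = 5, d_2 = (27 - 5^2)/2 = 2/2 = 1, a_2 = floor((5 + 5)/1) = 10.
  m_3 = 1*10 - 5 = 5, d_3 = (27 - 5^2)/1 = 2/1 = 2: (m_3, d_3) = (m_1, d_1) = (5, 2), so from here the quotients repeat a_1, a_2; the period length is 2.
So sqrt(27) = [5; (5, 10)] with period length k = 2.
k is even, so the fundamental solution of x^2 - 27y^2 = 1 is (p_{k-1}, q_{k-1}) = (p_1, q_1); compute convergents through index 1.
Convergents (p_i = a_i*p_{i-1} + p_{i-2}, q_i = a_i*q_{i-1} + q_{i-2} with p_{-2}=0, p_{-1}=1, q_{-2}=1, q_{-1}=0):
  i=0: a_0=5, p_0 = 5*1 + 0 = 5, q_0 = 5*0 + 1 = 1.
  i=1: a_1=5, p_1 = 5*5 + 1 = 26, q_1 = 5*1 + 0 = 5.
Check: 26^2 - 27*5^2 = 676 - 675 = 1, so (x, y) = (26, 5) solves the equation, and by the theorem it is the least positive solution.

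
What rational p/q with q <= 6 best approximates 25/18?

Expand x = 25/18 as a continued fraction with the Euclidean algorithm:
  25 = 1*18 + 7, so a_0 = 1.
  18 = 2*7 + 4, so a_1 = 2.
  7 = 1*4 + 3, so a_2 = 1.
  4 = 1*3 + 1, so a_3 = 1.
  3 = 3*1 + 0, so a_4 = 3.
so x = [1; 2, 1, 1, 3].
Convergents (p_i = a_i*p_{i-1} + p_{i-2}, q_i = a_i*q_{i-1} + q_{i-2} with p_{-2}=0, p_{-1}=1, q_{-2}=1, q_{-1}=0), until the denominator exceeds 6:
  i=0: a_0=1, p_0 = 1*1 + 0 = 1, q_0 = 1*0 + 1 = 1.
  i=1: a_1=2, p_1 = 2*1 + 1 = 3, q_1 = 2*1 + 0 = 2.
  i=2: a_2=1, p_2 = 1*3 + 1 = 4, q_2 = 1*2 + 1 = 3.
  i=3: a_3=1, p_3 = 1*4 + 3 = 7, q_3 = 1*3 + 2 = 5.
  i=4: a_4=3, p_4 = 3*7 + 4 = 25, q_4 = 3*5 + 3 = 18.
q_4 = 18 > 6, so the last convergent with denominator <= 6 is p_3/q_3 = 7/5.
The closest fraction with denominator <= 6 is either p_3/q_3 or the intermediate fraction (k*p_3 + p_2)/(k*q_3 + q_2) with the largest k >= 1 whose denominator stays <= 6; these approach x as k grows, and every other convergent or intermediate fraction in range is farther away.
Largest k: floor((6 - q_2)/q_3) = floor((6 - 3)/5) = 0.
Since k = 0, no intermediate fraction beyond p_3/q_3 has denominator <= 6, so the convergent 7/5 is the closest (its error is |25*5 - 7*18|/(18*5) = 1/90).

7/5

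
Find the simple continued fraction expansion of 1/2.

[0; 2]

Run the Euclidean algorithm on 1 and 2; the successive quotients are the partial quotients a_0, a_1, ... (each step inverts the fractional part left over by the previous one):
  1 = 0*2 + 1, so a_0 = 0.
  2 = 2*1 + 0, so a_1 = 2.
The remainder reaches 0 after 2 divisions, so the expansion has 2 partial quotients, read off in order.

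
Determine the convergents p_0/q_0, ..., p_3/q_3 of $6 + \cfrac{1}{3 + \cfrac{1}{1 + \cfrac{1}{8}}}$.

6/1, 19/3, 25/4, 219/35

Using the convergent recurrence p_i = a_i*p_{i-1} + p_{i-2}, q_i = a_i*q_{i-1} + q_{i-2} with p_{-2}=0, p_{-1}=1, q_{-2}=1, q_{-1}=0:
  i=0: a_0=6, p_0 = 6*1 + 0 = 6, q_0 = 6*0 + 1 = 1.
  i=1: a_1=3, p_1 = 3*6 + 1 = 19, q_1 = 3*1 + 0 = 3.
  i=2: a_2=1, p_2 = 1*19 + 6 = 25, q_2 = 1*3 + 1 = 4.
  i=3: a_3=8, p_3 = 8*25 + 19 = 219, q_3 = 8*4 + 3 = 35.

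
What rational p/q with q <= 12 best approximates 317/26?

Expand x = 317/26 as a continued fraction with the Euclidean algorithm:
  317 = 12*26 + 5, so a_0 = 12.
  26 = 5*5 + 1, so a_1 = 5.
  5 = 5*1 + 0, so a_2 = 5.
so x = [12; 5, 5].
Convergents (p_i = a_i*p_{i-1} + p_{i-2}, q_i = a_i*q_{i-1} + q_{i-2} with p_{-2}=0, p_{-1}=1, q_{-2}=1, q_{-1}=0), until the denominator exceeds 12:
  i=0: a_0=12, p_0 = 12*1 + 0 = 12, q_0 = 12*0 + 1 = 1.
  i=1: a_1=5, p_1 = 5*12 + 1 = 61, q_1 = 5*1 + 0 = 5.
  i=2: a_2=5, p_2 = 5*61 + 12 = 317, q_2 = 5*5 + 1 = 26.
q_2 = 26 > 12, so the last convergent with denominator <= 12 is p_1/q_1 = 61/5.
The closest fraction with denominator <= 12 is either p_1/q_1 or the intermediate fraction (k*p_1 + p_0)/(k*q_1 + q_0) with the largest k >= 1 whose denominator stays <= 12; these approach x as k grows, and every other convergent or intermediate fraction in range is farther away.
Largest k: floor((12 - q_0)/q_1) = floor((12 - 1)/5) = 2.
That gives (2*61 + 12)/(2*5 + 1) = 134/11.
Compare the errors: |x - 61/5| = |317*5 - 61*26|/(26*5) = 1/130, and |x - 134/11| = |317*11 - 134*26|/(26*11) = 3/286.
Cross-multiplying, 1*286 = 286 < 390 = 3*130, so 1/130 is smaller: the convergent 61/5 is closer to x than 134/11.

61/5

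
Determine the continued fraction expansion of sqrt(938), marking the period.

[30; (1, 1, 1, 2, 8, 2, 1, 1, 1, 60)]

Write x_i = (sqrt(938) + m_i)/d_i with (m_0, d_0) = (0, 1). a_0 = floor(sqrt(938)) = 30, since 30^2 = 900 <= 938 < 961 = 31^2.
Iterate m_{i+1} = d_i*a_i - m_i, d_{i+1} = (938 - m_{i+1}^2)/d_i, a_{i+1} = floor((a_0 + m_{i+1})/d_{i+1}):
  m_1 = 1*30 - 0 = 30, d_1 = (938 - 30^2)/1 = 38/1 = 38, a_1 = floor((30 + 30)/38) = 1.
  m_2 = 38*1 - 30 = 8, d_2 = (938 - 8^2)/38 = 874/38 = 23, a_2 = floor((30 + 8)/23) = 1.
  m_3 = 23*1 - 8 = 15, d_3 = (938 - 15^2)/23 = 713/23 = 31, a_3 = floor((30 + 15)/31) = 1.
  m_4 = 31*1 - 15 = 16, d_4 = (938 - 16^2)/31 = 682/31 = 22, a_4 = floor((30 + 16)/22) = 2.
  m_5 = 22*2 - 16 = 28, d_5 = (938 - 28^2)/22 = 154/22 = 7, a_5 = floor((30 + 28)/7) = 8.
  m_6 = 7*8 - 28 = 28, d_6 = (938 - 28^2)/7 = 154/7 = 22, a_6 = floor((30 + 28)/22) = 2.
  m_7 = 22*2 - 28 = 16, d_7 = (938 - 16^2)/22 = 682/22 = 31, a_7 = floor((30 + 16)/31) = 1.
  m_8 = 31*1 - 16 = 15, d_8 = (938 - 15^2)/31 = 713/31 = 23, a_8 = floor((30 + 15)/23) = 1.
  m_9 = 23*1 - 15 = 8, d_9 = (938 - 8^2)/23 = 874/23 = 38, a_9 = floor((30 + 8)/38) = 1.
  m_10 = 38*1 - 8 = 30, d_10 = (938 - 30^2)/38 = 38/38 = 1, a_10 = floor((30 + 30)/1) = 60.
  m_11 = 1*60 - 30 = 30, d_11 = (938 - 30^2)/1 = 38/1 = 38: (m_11, d_11) = (m_1, d_1) = (30, 38), so from here the quotients repeat a_1, ..., a_10; the period length is 10.
Hence the expansion of sqrt(938) is a_0 = 30 followed by the repeating block 1, 1, 1, 2, 8, 2, 1, 1, 1, 60 (period 10).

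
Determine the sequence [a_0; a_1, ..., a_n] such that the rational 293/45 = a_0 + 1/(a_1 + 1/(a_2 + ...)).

Run the Euclidean algorithm on 293 and 45; the successive quotients are the partial quotients a_0, a_1, ... (each step inverts the fractional part left over by the previous one):
  293 = 6*45 + 23, so a_0 = 6.
  45 = 1*23 + 22, so a_1 = 1.
  23 = 1*22 + 1, so a_2 = 1.
  22 = 22*1 + 0, so a_3 = 22.
The remainder reaches 0 after 4 divisions, so the expansion has 4 partial quotients, read off in order.

[6; 1, 1, 22]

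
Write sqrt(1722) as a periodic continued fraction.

Write x_i = (sqrt(1722) + m_i)/d_i with (m_0, d_0) = (0, 1). a_0 = floor(sqrt(1722)) = 41, since 41^2 = 1681 <= 1722 < 1764 = 42^2.
Iterate m_{i+1} = d_i*a_i - m_i, d_{i+1} = (1722 - m_{i+1}^2)/d_i, a_{i+1} = floor((a_0 + m_{i+1})/d_{i+1}):
  m_1 = 1*41 - 0 = 41, d_1 = (1722 - 41^2)/1 = 41/1 = 41, a_1 = floor((41 + 41)/41) = 2.
  m_2 = 41*2 - 41 = 41, d_2 = (1722 - 41^2)/41 = 41/41 = 1, a_2 = floor((41 + 41)/1) = 82.
  m_3 = 1*82 - 41 = 41, d_3 = (1722 - 41^2)/1 = 41/1 = 41: (m_3, d_3) = (m_1, d_1) = (41, 41), so from here the quotients repeat a_1, a_2; the period length is 2.
Hence the expansion of sqrt(1722) is a_0 = 41 followed by the repeating block 2, 82 (period 2).

[41; (2, 82)]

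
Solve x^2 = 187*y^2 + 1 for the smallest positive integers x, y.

First expand sqrt(187) as a continued fraction. With x_i = (sqrt(187) + m_i)/d_i and (m_0, d_0) = (0, 1): a_0 = floor(sqrt(187)) = 13, since 13^2 = 169 <= 187 < 196 = 14^2.
Iterate m_{i+1} = d_i*a_i - m_i, d_{i+1} = (187 - m_{i+1}^2)/d_i, a_{i+1} = floor((a_0 + m_{i+1})/d_{i+1}):
  m_1 = 1*13 - 0 = 13, d_1 = (187 - 13^2)/1 = 18/1 = 18, a_1 = floor((13 + 13)/18) = 1.
  m_2 = 18*1 - 13 = 5, d_2 = (187 - 5^2)/18 = 162/18 = 9, a_2 = floor((13 + 5)/9) = 2.
  m_3 = 9*2 - 5 = 13, d_3 = (187 - 13^2)/9 = 18/9 = 2, a_3 = floor((13 + 13)/2) = 13.
  m_4 = 2*13 - 13 = 13, d_4 = (187 - 13^2)/2 = 18/2 = 9, a_4 = floor((13 + 13)/9) = 2.
  m_5 = 9*2 - 13 = 5, d_5 = (187 - 5^2)/9 = 162/9 = 18, a_5 = floor((13 + 5)/18) = 1.
  m_6 = 18*1 - 5 = 13, d_6 = (187 - 13^2)/18 = 18/18 = 1, a_6 = floor((13 + 13)/1) = 26.
  m_7 = 1*26 - 13 = 13, d_7 = (187 - 13^2)/1 = 18/1 = 18: (m_7, d_7) = (m_1, d_1) = (13, 18), so from here the quotients repeat a_1, ..., a_6; the period length is 6.
So sqrt(187) = [13; (1, 2, 13, 2, 1, 26)] with period length k = 6.
k is even, so the fundamental solution of x^2 - 187y^2 = 1 is (p_{k-1}, q_{k-1}) = (p_5, q_5); compute convergents through index 5.
Convergents (p_i = a_i*p_{i-1} + p_{i-2}, q_i = a_i*q_{i-1} + q_{i-2} with p_{-2}=0, p_{-1}=1, q_{-2}=1, q_{-1}=0):
  i=0: a_0=13, p_0 = 13*1 + 0 = 13, q_0 = 13*0 + 1 = 1.
  i=1: a_1=1, p_1 = 1*13 + 1 = 14, q_1 = 1*1 + 0 = 1.
  i=2: a_2=2, p_2 = 2*14 + 13 = 41, q_2 = 2*1 + 1 = 3.
  i=3: a_3=13, p_3 = 13*41 + 14 = 547, q_3 = 13*3 + 1 = 40.
  i=4: a_4=2, p_4 = 2*547 + 41 = 1135, q_4 = 2*40 + 3 = 83.
  i=5: a_5=1, p_5 = 1*1135 + 547 = 1682, q_5 = 1*83 + 40 = 123.
Check: 1682^2 - 187*123^2 = 2829124 - 2829123 = 1, so (x, y) = (1682, 123) solves the equation, and by the theorem it is the least positive solution.

(x, y) = (1682, 123)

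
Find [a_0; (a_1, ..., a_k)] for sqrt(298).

[17; (3, 1, 4, 5, 1, 1, 5, 4, 1, 3, 34)]

Write x_i = (sqrt(298) + m_i)/d_i with (m_0, d_0) = (0, 1). a_0 = floor(sqrt(298)) = 17, since 17^2 = 289 <= 298 < 324 = 18^2.
Iterate m_{i+1} = d_i*a_i - m_i, d_{i+1} = (298 - m_{i+1}^2)/d_i, a_{i+1} = floor((a_0 + m_{i+1})/d_{i+1}):
  m_1 = 1*17 - 0 = 17, d_1 = (298 - 17^2)/1 = 9/1 = 9, a_1 = floor((17 + 17)/9) = 3.
  m_2 = 9*3 - 17 = 10, d_2 = (298 - 10^2)/9 = 198/9 = 22, a_2 = floor((17 + 10)/22) = 1.
  m_3 = 22*1 - 10 = 12, d_3 = (298 - 12^2)/22 = 154/22 = 7, a_3 = floor((17 + 12)/7) = 4.
  m_4 = 7*4 - 12 = 16, d_4 = (298 - 16^2)/7 = 42/7 = 6, a_4 = floor((17 + 16)/6) = 5.
  m_5 = 6*5 - 16 = 14, d_5 = (298 - 14^2)/6 = 102/6 = 17, a_5 = floor((17 + 14)/17) = 1.
  m_6 = 17*1 - 14 = 3, d_6 = (298 - 3^2)/17 = 289/17 = 17, a_6 = floor((17 + 3)/17) = 1.
  m_7 = 17*1 - 3 = 14, d_7 = (298 - 14^2)/17 = 102/17 = 6, a_7 = floor((17 + 14)/6) = 5.
  m_8 = 6*5 - 14 = 16, d_8 = (298 - 16^2)/6 = 42/6 = 7, a_8 = floor((17 + 16)/7) = 4.
  m_9 = 7*4 - 16 = 12, d_9 = (298 - 12^2)/7 = 154/7 = 22, a_9 = floor((17 + 12)/22) = 1.
  m_10 = 22*1 - 12 = 10, d_10 = (298 - 10^2)/22 = 198/22 = 9, a_10 = floor((17 + 10)/9) = 3.
  m_11 = 9*3 - 10 = 17, d_11 = (298 - 17^2)/9 = 9/9 = 1, a_11 = floor((17 + 17)/1) = 34.
  m_12 = 1*34 - 17 = 17, d_12 = (298 - 17^2)/1 = 9/1 = 9: (m_12, d_12) = (m_1, d_1) = (17, 9), so from here the quotients repeat a_1, ..., a_11; the period length is 11.
Hence the expansion of sqrt(298) is a_0 = 17 followed by the repeating block 3, 1, 4, 5, 1, 1, 5, 4, 1, 3, 34 (period 11).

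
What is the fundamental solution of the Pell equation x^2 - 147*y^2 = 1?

(x, y) = (97, 8)

First expand sqrt(147) as a continued fraction. With x_i = (sqrt(147) + m_i)/d_i and (m_0, d_0) = (0, 1): a_0 = floor(sqrt(147)) = 12, since 12^2 = 144 <= 147 < 169 = 13^2.
Iterate m_{i+1} = d_i*a_i - m_i, d_{i+1} = (147 - m_{i+1}^2)/d_i, a_{i+1} = floor((a_0 + m_{i+1})/d_{i+1}):
  m_1 = 1*12 - 0 = 12, d_1 = (147 - 12^2)/1 = 3/1 = 3, a_1 = floor((12 + 12)/3) = 8.
  m_2 = 3*8 - 12 = 12, d_2 = (147 - 12^2)/3 = 3/3 = 1, a_2 = floor((12 + 12)/1) = 24.
  m_3 = 1*24 - 12 = 12, d_3 = (147 - 12^2)/1 = 3/1 = 3: (m_3, d_3) = (m_1, d_1) = (12, 3), so from here the quotients repeat a_1, a_2; the period length is 2.
So sqrt(147) = [12; (8, 24)] with period length k = 2.
k is even, so the fundamental solution of x^2 - 147y^2 = 1 is (p_{k-1}, q_{k-1}) = (p_1, q_1); compute convergents through index 1.
Convergents (p_i = a_i*p_{i-1} + p_{i-2}, q_i = a_i*q_{i-1} + q_{i-2} with p_{-2}=0, p_{-1}=1, q_{-2}=1, q_{-1}=0):
  i=0: a_0=12, p_0 = 12*1 + 0 = 12, q_0 = 12*0 + 1 = 1.
  i=1: a_1=8, p_1 = 8*12 + 1 = 97, q_1 = 8*1 + 0 = 8.
Check: 97^2 - 147*8^2 = 9409 - 9408 = 1, so (x, y) = (97, 8) solves the equation, and by the theorem it is the least positive solution.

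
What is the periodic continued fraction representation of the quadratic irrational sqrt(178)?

[13; (2, 1, 12, 1, 2, 26)]

Write x_i = (sqrt(178) + m_i)/d_i with (m_0, d_0) = (0, 1). a_0 = floor(sqrt(178)) = 13, since 13^2 = 169 <= 178 < 196 = 14^2.
Iterate m_{i+1} = d_i*a_i - m_i, d_{i+1} = (178 - m_{i+1}^2)/d_i, a_{i+1} = floor((a_0 + m_{i+1})/d_{i+1}):
  m_1 = 1*13 - 0 = 13, d_1 = (178 - 13^2)/1 = 9/1 = 9, a_1 = floor((13 + 13)/9) = 2.
  m_2 = 9*2 - 13 = 5, d_2 = (178 - 5^2)/9 = 153/9 = 17, a_2 = floor((13 + 5)/17) = 1.
  m_3 = 17*1 - 5 = 12, d_3 = (178 - 12^2)/17 = 34/17 = 2, a_3 = floor((13 + 12)/2) = 12.
  m_4 = 2*12 - 12 = 12, d_4 = (178 - 12^2)/2 = 34/2 = 17, a_4 = floor((13 + 12)/17) = 1.
  m_5 = 17*1 - 12 = 5, d_5 = (178 - 5^2)/17 = 153/17 = 9, a_5 = floor((13 + 5)/9) = 2.
  m_6 = 9*2 - 5 = 13, d_6 = (178 - 13^2)/9 = 9/9 = 1, a_6 = floor((13 + 13)/1) = 26.
  m_7 = 1*26 - 13 = 13, d_7 = (178 - 13^2)/1 = 9/1 = 9: (m_7, d_7) = (m_1, d_1) = (13, 9), so from here the quotients repeat a_1, ..., a_6; the period length is 6.
Hence the expansion of sqrt(178) is a_0 = 13 followed by the repeating block 2, 1, 12, 1, 2, 26 (period 6).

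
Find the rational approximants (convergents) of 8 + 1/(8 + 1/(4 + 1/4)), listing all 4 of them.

8/1, 65/8, 268/33, 1137/140

Using the convergent recurrence p_i = a_i*p_{i-1} + p_{i-2}, q_i = a_i*q_{i-1} + q_{i-2} with p_{-2}=0, p_{-1}=1, q_{-2}=1, q_{-1}=0:
  i=0: a_0=8, p_0 = 8*1 + 0 = 8, q_0 = 8*0 + 1 = 1.
  i=1: a_1=8, p_1 = 8*8 + 1 = 65, q_1 = 8*1 + 0 = 8.
  i=2: a_2=4, p_2 = 4*65 + 8 = 268, q_2 = 4*8 + 1 = 33.
  i=3: a_3=4, p_3 = 4*268 + 65 = 1137, q_3 = 4*33 + 8 = 140.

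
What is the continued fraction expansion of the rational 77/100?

[0; 1, 3, 2, 1, 7]

Run the Euclidean algorithm on 77 and 100; the successive quotients are the partial quotients a_0, a_1, ... (each step inverts the fractional part left over by the previous one):
  77 = 0*100 + 77, so a_0 = 0.
  100 = 1*77 + 23, so a_1 = 1.
  77 = 3*23 + 8, so a_2 = 3.
  23 = 2*8 + 7, so a_3 = 2.
  8 = 1*7 + 1, so a_4 = 1.
  7 = 7*1 + 0, so a_5 = 7.
The remainder reaches 0 after 6 divisions, so the expansion has 6 partial quotients, read off in order.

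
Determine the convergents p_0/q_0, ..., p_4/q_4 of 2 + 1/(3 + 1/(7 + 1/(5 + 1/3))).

Using the convergent recurrence p_i = a_i*p_{i-1} + p_{i-2}, q_i = a_i*q_{i-1} + q_{i-2} with p_{-2}=0, p_{-1}=1, q_{-2}=1, q_{-1}=0:
  i=0: a_0=2, p_0 = 2*1 + 0 = 2, q_0 = 2*0 + 1 = 1.
  i=1: a_1=3, p_1 = 3*2 + 1 = 7, q_1 = 3*1 + 0 = 3.
  i=2: a_2=7, p_2 = 7*7 + 2 = 51, q_2 = 7*3 + 1 = 22.
  i=3: a_3=5, p_3 = 5*51 + 7 = 262, q_3 = 5*22 + 3 = 113.
  i=4: a_4=3, p_4 = 3*262 + 51 = 837, q_4 = 3*113 + 22 = 361.

2/1, 7/3, 51/22, 262/113, 837/361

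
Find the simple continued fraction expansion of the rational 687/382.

[1; 1, 3, 1, 24, 1, 2]

Run the Euclidean algorithm on 687 and 382; the successive quotients are the partial quotients a_0, a_1, ... (each step inverts the fractional part left over by the previous one):
  687 = 1*382 + 305, so a_0 = 1.
  382 = 1*305 + 77, so a_1 = 1.
  305 = 3*77 + 74, so a_2 = 3.
  77 = 1*74 + 3, so a_3 = 1.
  74 = 24*3 + 2, so a_4 = 24.
  3 = 1*2 + 1, so a_5 = 1.
  2 = 2*1 + 0, so a_6 = 2.
The remainder reaches 0 after 7 divisions, so the expansion has 7 partial quotients, read off in order.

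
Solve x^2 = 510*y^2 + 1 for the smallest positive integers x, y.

First expand sqrt(510) as a continued fraction. With x_i = (sqrt(510) + m_i)/d_i and (m_0, d_0) = (0, 1): a_0 = floor(sqrt(510)) = 22, since 22^2 = 484 <= 510 < 529 = 23^2.
Iterate m_{i+1} = d_i*a_i - m_i, d_{i+1} = (510 - m_{i+1}^2)/d_i, a_{i+1} = floor((a_0 + m_{i+1})/d_{i+1}):
  m_1 = 1*22 - 0 = 22, d_1 = (510 - 22^2)/1 = 26/1 = 26, a_1 = floor((22 + 22)/26) = 1.
  m_2 = 26*1 - 22 = 4, d_2 = (510 - 4^2)/26 = 494/26 = 19, a_2 = floor((22 + 4)/19) = 1.
  m_3 = 19*1 - 4 = 15, d_3 = (510 - 15^2)/19 = 285/19 = 15, a_3 = floor((22 + 15)/15) = 2.
  m_4 = 15*2 - 15 = 15, d_4 = (510 - 15^2)/15 = 285/15 = 19, a_4 = floor((22 + 15)/19) = 1.
  m_5 = 19*1 - 15 = 4, d_5 = (510 - 4^2)/19 = 494/19 = 26, a_5 = floor((22 + 4)/26) = 1.
  m_6 = 26*1 - 4 = 22, d_6 = (510 - 22^2)/26 = 26/26 = 1, a_6 = floor((22 + 22)/1) = 44.
  m_7 = 1*44 - 22 = 22, d_7 = (510 - 22^2)/1 = 26/1 = 26: (m_7, d_7) = (m_1, d_1) = (22, 26), so from here the quotients repeat a_1, ..., a_6; the period length is 6.
So sqrt(510) = [22; (1, 1, 2, 1, 1, 44)] with period length k = 6.
k is even, so the fundamental solution of x^2 - 510y^2 = 1 is (p_{k-1}, q_{k-1}) = (p_5, q_5); compute convergents through index 5.
Convergents (p_i = a_i*p_{i-1} + p_{i-2}, q_i = a_i*q_{i-1} + q_{i-2} with p_{-2}=0, p_{-1}=1, q_{-2}=1, q_{-1}=0):
  i=0: a_0=22, p_0 = 22*1 + 0 = 22, q_0 = 22*0 + 1 = 1.
  i=1: a_1=1, p_1 = 1*22 + 1 = 23, q_1 = 1*1 + 0 = 1.
  i=2: a_2=1, p_2 = 1*23 + 22 = 45, q_2 = 1*1 + 1 = 2.
  i=3: a_3=2, p_3 = 2*45 + 23 = 113, q_3 = 2*2 + 1 = 5.
  i=4: a_4=1, p_4 = 1*113 + 45 = 158, q_4 = 1*5 + 2 = 7.
  i=5: a_5=1, p_5 = 1*158 + 113 = 271, q_5 = 1*7 + 5 = 12.
Check: 271^2 - 510*12^2 = 73441 - 73440 = 1, so (x, y) = (271, 12) solves the equation, and by the theorem it is the least positive solution.

(x, y) = (271, 12)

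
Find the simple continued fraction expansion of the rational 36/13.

Run the Euclidean algorithm on 36 and 13; the successive quotients are the partial quotients a_0, a_1, ... (each step inverts the fractional part left over by the previous one):
  36 = 2*13 + 10, so a_0 = 2.
  13 = 1*10 + 3, so a_1 = 1.
  10 = 3*3 + 1, so a_2 = 3.
  3 = 3*1 + 0, so a_3 = 3.
The remainder reaches 0 after 4 divisions, so the expansion has 4 partial quotients, read off in order.

[2; 1, 3, 3]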